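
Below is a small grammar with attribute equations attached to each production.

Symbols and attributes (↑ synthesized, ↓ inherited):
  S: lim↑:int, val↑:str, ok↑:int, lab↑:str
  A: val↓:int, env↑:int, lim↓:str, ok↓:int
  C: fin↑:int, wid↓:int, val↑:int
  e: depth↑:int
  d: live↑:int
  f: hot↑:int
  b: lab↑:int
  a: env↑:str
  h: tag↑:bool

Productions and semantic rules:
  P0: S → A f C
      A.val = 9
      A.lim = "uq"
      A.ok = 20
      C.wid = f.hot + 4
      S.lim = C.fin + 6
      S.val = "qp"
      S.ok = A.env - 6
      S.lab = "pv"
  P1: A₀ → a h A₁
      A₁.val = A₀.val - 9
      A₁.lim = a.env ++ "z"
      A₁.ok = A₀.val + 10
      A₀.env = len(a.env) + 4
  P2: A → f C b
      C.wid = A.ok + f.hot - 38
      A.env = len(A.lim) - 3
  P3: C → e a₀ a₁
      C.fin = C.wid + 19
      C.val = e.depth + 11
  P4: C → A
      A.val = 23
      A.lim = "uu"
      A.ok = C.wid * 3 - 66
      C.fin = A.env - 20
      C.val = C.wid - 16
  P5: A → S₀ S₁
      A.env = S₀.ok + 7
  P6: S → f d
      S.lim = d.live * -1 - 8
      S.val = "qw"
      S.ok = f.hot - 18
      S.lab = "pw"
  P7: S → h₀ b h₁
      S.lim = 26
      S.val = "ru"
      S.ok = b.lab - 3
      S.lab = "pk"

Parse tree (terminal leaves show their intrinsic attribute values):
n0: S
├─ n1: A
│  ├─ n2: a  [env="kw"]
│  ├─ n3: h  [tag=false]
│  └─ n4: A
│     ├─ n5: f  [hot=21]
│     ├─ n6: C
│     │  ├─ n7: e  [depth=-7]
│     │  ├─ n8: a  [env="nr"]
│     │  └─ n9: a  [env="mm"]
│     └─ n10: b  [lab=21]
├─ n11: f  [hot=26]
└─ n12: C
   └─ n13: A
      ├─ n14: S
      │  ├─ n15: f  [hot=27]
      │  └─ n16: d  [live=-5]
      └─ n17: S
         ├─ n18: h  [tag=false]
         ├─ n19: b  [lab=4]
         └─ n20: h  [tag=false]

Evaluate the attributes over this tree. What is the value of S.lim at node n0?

2

1. n1.val = 9  [9]
2. n1.lim = "uq"  ["uq"]
3. n1.ok = 20  [20]
4. n2.env = "kw"  [terminal]
5. n3.tag = false  [terminal]
6. n4.val = 0  [A₀.val - 9]
7. n4.lim = "kwz"  [a.env ++ "z"]
8. n4.ok = 19  [A₀.val + 10]
9. n5.hot = 21  [terminal]
10. n6.wid = 2  [A.ok + f.hot - 38]
11. n7.depth = -7  [terminal]
12. n8.env = "nr"  [terminal]
13. n9.env = "mm"  [terminal]
14. n6.fin = 21  [C.wid + 19]
15. n6.val = 4  [e.depth + 11]
16. n10.lab = 21  [terminal]
17. n4.env = 0  [len(A.lim) - 3]
18. n1.env = 6  [len(a.env) + 4]
19. n11.hot = 26  [terminal]
20. n12.wid = 30  [f.hot + 4]
21. n13.val = 23  [23]
22. n13.lim = "uu"  ["uu"]
23. n13.ok = 24  [C.wid * 3 - 66]
24. n15.hot = 27  [terminal]
25. n16.live = -5  [terminal]
26. n14.lim = -3  [d.live * -1 - 8]
27. n14.val = "qw"  ["qw"]
28. n14.ok = 9  [f.hot - 18]
29. n14.lab = "pw"  ["pw"]
30. n18.tag = false  [terminal]
31. n19.lab = 4  [terminal]
32. n20.tag = false  [terminal]
33. n17.lim = 26  [26]
34. n17.val = "ru"  ["ru"]
35. n17.ok = 1  [b.lab - 3]
36. n17.lab = "pk"  ["pk"]
37. n13.env = 16  [S₀.ok + 7]
38. n12.fin = -4  [A.env - 20]
39. n12.val = 14  [C.wid - 16]
40. n0.lim = 2  [C.fin + 6]
41. n0.val = "qp"  ["qp"]
42. n0.ok = 0  [A.env - 6]
43. n0.lab = "pv"  ["pv"]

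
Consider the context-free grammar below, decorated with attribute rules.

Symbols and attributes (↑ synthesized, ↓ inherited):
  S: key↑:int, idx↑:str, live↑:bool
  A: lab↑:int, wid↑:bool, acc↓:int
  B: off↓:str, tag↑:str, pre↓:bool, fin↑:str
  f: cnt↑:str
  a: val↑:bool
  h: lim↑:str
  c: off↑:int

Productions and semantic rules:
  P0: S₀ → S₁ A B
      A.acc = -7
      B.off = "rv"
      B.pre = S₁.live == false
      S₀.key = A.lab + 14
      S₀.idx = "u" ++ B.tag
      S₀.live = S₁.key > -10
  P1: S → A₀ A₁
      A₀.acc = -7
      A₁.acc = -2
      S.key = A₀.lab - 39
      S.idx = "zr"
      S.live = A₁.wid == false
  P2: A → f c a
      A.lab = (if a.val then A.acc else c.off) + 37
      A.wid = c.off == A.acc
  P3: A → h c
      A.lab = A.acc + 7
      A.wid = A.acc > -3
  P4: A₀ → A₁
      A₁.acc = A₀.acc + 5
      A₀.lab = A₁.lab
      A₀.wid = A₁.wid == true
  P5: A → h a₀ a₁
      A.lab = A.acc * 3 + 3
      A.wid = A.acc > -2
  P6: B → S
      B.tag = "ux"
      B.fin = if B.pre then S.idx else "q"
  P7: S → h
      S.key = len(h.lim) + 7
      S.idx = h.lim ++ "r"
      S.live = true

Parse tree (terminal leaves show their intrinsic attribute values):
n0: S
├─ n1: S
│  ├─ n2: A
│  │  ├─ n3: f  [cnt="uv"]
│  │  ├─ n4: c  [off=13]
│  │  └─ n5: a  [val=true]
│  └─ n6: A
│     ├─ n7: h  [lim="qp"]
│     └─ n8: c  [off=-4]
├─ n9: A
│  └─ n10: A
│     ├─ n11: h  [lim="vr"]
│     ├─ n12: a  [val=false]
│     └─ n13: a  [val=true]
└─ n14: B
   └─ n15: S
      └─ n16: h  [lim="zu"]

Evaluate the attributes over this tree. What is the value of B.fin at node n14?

1. n2.acc = -7  [-7]
2. n3.cnt = "uv"  [terminal]
3. n4.off = 13  [terminal]
4. n5.val = true  [terminal]
5. n2.lab = 30  [(if a.val then A.acc else c.off) + 37]
6. n2.wid = false  [c.off == A.acc]
7. n6.acc = -2  [-2]
8. n7.lim = "qp"  [terminal]
9. n8.off = -4  [terminal]
10. n6.lab = 5  [A.acc + 7]
11. n6.wid = true  [A.acc > -3]
12. n1.key = -9  [A₀.lab - 39]
13. n1.idx = "zr"  ["zr"]
14. n1.live = false  [A₁.wid == false]
15. n9.acc = -7  [-7]
16. n10.acc = -2  [A₀.acc + 5]
17. n11.lim = "vr"  [terminal]
18. n12.val = false  [terminal]
19. n13.val = true  [terminal]
20. n10.lab = -3  [A.acc * 3 + 3]
21. n10.wid = false  [A.acc > -2]
22. n9.lab = -3  [A₁.lab]
23. n9.wid = false  [A₁.wid == true]
24. n14.off = "rv"  ["rv"]
25. n14.pre = true  [S₁.live == false]
26. n16.lim = "zu"  [terminal]
27. n15.key = 9  [len(h.lim) + 7]
28. n15.idx = "zur"  [h.lim ++ "r"]
29. n15.live = true  [true]
30. n14.tag = "ux"  ["ux"]
31. n14.fin = "zur"  [if B.pre then S.idx else "q"]
32. n0.key = 11  [A.lab + 14]
33. n0.idx = "uux"  ["u" ++ B.tag]
34. n0.live = true  [S₁.key > -10]

"zur"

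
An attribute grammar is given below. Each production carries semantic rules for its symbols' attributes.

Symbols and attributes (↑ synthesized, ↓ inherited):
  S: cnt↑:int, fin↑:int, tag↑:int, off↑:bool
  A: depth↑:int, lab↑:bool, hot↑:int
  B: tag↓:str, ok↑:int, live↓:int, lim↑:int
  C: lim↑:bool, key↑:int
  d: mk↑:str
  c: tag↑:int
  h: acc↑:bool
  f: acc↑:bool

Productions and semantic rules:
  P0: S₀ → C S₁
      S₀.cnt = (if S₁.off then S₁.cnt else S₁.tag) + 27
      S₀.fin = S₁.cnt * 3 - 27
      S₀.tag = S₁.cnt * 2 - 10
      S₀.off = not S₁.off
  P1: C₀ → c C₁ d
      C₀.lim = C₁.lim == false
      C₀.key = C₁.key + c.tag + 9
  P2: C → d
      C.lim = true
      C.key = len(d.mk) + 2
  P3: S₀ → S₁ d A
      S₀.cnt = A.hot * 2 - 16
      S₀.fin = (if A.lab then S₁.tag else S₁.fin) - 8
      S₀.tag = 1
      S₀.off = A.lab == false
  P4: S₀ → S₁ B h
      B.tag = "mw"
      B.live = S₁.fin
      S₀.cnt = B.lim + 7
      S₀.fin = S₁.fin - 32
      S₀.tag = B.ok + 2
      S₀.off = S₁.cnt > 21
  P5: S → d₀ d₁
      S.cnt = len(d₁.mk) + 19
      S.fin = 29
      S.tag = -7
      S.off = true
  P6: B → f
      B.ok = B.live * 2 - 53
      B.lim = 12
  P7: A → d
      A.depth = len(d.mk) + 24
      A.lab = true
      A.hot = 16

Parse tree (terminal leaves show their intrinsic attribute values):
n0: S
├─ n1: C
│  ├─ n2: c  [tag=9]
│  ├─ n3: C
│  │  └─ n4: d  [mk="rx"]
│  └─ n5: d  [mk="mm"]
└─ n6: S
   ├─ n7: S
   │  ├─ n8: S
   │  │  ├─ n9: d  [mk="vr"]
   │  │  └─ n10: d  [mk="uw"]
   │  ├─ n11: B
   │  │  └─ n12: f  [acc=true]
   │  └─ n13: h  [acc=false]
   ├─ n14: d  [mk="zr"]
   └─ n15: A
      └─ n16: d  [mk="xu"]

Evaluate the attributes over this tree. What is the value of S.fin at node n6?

1. n2.tag = 9  [terminal]
2. n4.mk = "rx"  [terminal]
3. n3.lim = true  [true]
4. n3.key = 4  [len(d.mk) + 2]
5. n5.mk = "mm"  [terminal]
6. n1.lim = false  [C₁.lim == false]
7. n1.key = 22  [C₁.key + c.tag + 9]
8. n9.mk = "vr"  [terminal]
9. n10.mk = "uw"  [terminal]
10. n8.cnt = 21  [len(d₁.mk) + 19]
11. n8.fin = 29  [29]
12. n8.tag = -7  [-7]
13. n8.off = true  [true]
14. n11.tag = "mw"  ["mw"]
15. n11.live = 29  [S₁.fin]
16. n12.acc = true  [terminal]
17. n11.ok = 5  [B.live * 2 - 53]
18. n11.lim = 12  [12]
19. n13.acc = false  [terminal]
20. n7.cnt = 19  [B.lim + 7]
21. n7.fin = -3  [S₁.fin - 32]
22. n7.tag = 7  [B.ok + 2]
23. n7.off = false  [S₁.cnt > 21]
24. n14.mk = "zr"  [terminal]
25. n16.mk = "xu"  [terminal]
26. n15.depth = 26  [len(d.mk) + 24]
27. n15.lab = true  [true]
28. n15.hot = 16  [16]
29. n6.cnt = 16  [A.hot * 2 - 16]
30. n6.fin = -1  [(if A.lab then S₁.tag else S₁.fin) - 8]
31. n6.tag = 1  [1]
32. n6.off = false  [A.lab == false]
33. n0.cnt = 28  [(if S₁.off then S₁.cnt else S₁.tag) + 27]
34. n0.fin = 21  [S₁.cnt * 3 - 27]
35. n0.tag = 22  [S₁.cnt * 2 - 10]
36. n0.off = true  [not S₁.off]

-1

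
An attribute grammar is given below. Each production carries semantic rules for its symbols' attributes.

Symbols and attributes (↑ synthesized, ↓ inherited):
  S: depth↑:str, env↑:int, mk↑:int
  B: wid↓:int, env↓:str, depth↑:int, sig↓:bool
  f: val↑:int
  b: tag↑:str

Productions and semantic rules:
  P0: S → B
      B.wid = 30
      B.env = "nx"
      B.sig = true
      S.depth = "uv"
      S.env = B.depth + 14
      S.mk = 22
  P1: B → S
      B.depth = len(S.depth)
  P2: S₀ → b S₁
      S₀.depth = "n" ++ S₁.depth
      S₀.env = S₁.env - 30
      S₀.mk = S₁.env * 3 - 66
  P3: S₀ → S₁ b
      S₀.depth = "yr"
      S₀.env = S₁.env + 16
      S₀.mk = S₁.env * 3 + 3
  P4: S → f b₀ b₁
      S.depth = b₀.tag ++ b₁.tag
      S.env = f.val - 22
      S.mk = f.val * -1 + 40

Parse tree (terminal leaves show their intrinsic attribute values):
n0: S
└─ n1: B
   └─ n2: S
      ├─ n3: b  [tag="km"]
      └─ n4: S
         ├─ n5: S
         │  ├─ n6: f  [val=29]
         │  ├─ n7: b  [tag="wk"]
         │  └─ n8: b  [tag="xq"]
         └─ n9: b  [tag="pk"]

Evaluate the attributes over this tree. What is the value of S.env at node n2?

1. n1.wid = 30  [30]
2. n1.env = "nx"  ["nx"]
3. n1.sig = true  [true]
4. n3.tag = "km"  [terminal]
5. n6.val = 29  [terminal]
6. n7.tag = "wk"  [terminal]
7. n8.tag = "xq"  [terminal]
8. n5.depth = "wkxq"  [b₀.tag ++ b₁.tag]
9. n5.env = 7  [f.val - 22]
10. n5.mk = 11  [f.val * -1 + 40]
11. n9.tag = "pk"  [terminal]
12. n4.depth = "yr"  ["yr"]
13. n4.env = 23  [S₁.env + 16]
14. n4.mk = 24  [S₁.env * 3 + 3]
15. n2.depth = "nyr"  ["n" ++ S₁.depth]
16. n2.env = -7  [S₁.env - 30]
17. n2.mk = 3  [S₁.env * 3 - 66]
18. n1.depth = 3  [len(S.depth)]
19. n0.depth = "uv"  ["uv"]
20. n0.env = 17  [B.depth + 14]
21. n0.mk = 22  [22]

-7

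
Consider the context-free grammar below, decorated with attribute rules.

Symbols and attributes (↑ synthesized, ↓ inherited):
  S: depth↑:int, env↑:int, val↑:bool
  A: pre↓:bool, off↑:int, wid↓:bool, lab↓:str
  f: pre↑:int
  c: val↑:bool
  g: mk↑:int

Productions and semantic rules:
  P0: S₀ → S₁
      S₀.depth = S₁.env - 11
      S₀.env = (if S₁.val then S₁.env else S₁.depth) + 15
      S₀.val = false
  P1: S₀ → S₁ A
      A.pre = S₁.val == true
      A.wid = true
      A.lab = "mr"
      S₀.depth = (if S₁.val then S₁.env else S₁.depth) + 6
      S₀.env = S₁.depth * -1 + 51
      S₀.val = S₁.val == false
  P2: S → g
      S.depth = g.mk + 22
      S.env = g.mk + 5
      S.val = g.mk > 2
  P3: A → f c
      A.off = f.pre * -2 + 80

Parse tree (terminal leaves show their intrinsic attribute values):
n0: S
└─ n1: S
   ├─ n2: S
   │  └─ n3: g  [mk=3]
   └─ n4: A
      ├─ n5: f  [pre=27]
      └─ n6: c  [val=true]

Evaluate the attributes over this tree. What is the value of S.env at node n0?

1. n3.mk = 3  [terminal]
2. n2.depth = 25  [g.mk + 22]
3. n2.env = 8  [g.mk + 5]
4. n2.val = true  [g.mk > 2]
5. n4.pre = true  [S₁.val == true]
6. n4.wid = true  [true]
7. n4.lab = "mr"  ["mr"]
8. n5.pre = 27  [terminal]
9. n6.val = true  [terminal]
10. n4.off = 26  [f.pre * -2 + 80]
11. n1.depth = 14  [(if S₁.val then S₁.env else S₁.depth) + 6]
12. n1.env = 26  [S₁.depth * -1 + 51]
13. n1.val = false  [S₁.val == false]
14. n0.depth = 15  [S₁.env - 11]
15. n0.env = 29  [(if S₁.val then S₁.env else S₁.depth) + 15]
16. n0.val = false  [false]

29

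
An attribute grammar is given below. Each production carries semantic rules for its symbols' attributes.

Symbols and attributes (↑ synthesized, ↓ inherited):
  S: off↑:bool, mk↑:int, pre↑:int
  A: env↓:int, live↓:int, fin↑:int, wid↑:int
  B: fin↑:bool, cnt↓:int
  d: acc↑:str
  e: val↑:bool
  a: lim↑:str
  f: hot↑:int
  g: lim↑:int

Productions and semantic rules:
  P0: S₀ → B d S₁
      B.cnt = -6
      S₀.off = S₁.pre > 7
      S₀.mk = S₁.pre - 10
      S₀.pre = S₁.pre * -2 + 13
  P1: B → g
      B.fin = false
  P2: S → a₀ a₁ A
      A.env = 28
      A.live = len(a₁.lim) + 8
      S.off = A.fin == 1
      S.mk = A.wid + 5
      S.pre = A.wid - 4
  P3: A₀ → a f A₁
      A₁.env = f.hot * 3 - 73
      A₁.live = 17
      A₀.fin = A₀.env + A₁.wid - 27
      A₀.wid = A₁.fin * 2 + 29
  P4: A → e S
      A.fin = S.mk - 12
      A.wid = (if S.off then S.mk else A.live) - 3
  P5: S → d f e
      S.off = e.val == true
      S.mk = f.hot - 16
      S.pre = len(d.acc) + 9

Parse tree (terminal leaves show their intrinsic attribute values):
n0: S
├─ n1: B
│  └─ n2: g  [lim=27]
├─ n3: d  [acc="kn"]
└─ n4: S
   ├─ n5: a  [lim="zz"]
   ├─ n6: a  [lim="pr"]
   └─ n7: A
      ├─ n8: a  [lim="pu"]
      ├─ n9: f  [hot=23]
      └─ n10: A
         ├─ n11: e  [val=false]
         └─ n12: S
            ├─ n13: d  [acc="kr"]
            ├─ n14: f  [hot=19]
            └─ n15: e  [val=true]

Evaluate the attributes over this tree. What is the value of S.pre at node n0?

-1

1. n1.cnt = -6  [-6]
2. n2.lim = 27  [terminal]
3. n1.fin = false  [false]
4. n3.acc = "kn"  [terminal]
5. n5.lim = "zz"  [terminal]
6. n6.lim = "pr"  [terminal]
7. n7.env = 28  [28]
8. n7.live = 10  [len(a₁.lim) + 8]
9. n8.lim = "pu"  [terminal]
10. n9.hot = 23  [terminal]
11. n10.env = -4  [f.hot * 3 - 73]
12. n10.live = 17  [17]
13. n11.val = false  [terminal]
14. n13.acc = "kr"  [terminal]
15. n14.hot = 19  [terminal]
16. n15.val = true  [terminal]
17. n12.off = true  [e.val == true]
18. n12.mk = 3  [f.hot - 16]
19. n12.pre = 11  [len(d.acc) + 9]
20. n10.fin = -9  [S.mk - 12]
21. n10.wid = 0  [(if S.off then S.mk else A.live) - 3]
22. n7.fin = 1  [A₀.env + A₁.wid - 27]
23. n7.wid = 11  [A₁.fin * 2 + 29]
24. n4.off = true  [A.fin == 1]
25. n4.mk = 16  [A.wid + 5]
26. n4.pre = 7  [A.wid - 4]
27. n0.off = false  [S₁.pre > 7]
28. n0.mk = -3  [S₁.pre - 10]
29. n0.pre = -1  [S₁.pre * -2 + 13]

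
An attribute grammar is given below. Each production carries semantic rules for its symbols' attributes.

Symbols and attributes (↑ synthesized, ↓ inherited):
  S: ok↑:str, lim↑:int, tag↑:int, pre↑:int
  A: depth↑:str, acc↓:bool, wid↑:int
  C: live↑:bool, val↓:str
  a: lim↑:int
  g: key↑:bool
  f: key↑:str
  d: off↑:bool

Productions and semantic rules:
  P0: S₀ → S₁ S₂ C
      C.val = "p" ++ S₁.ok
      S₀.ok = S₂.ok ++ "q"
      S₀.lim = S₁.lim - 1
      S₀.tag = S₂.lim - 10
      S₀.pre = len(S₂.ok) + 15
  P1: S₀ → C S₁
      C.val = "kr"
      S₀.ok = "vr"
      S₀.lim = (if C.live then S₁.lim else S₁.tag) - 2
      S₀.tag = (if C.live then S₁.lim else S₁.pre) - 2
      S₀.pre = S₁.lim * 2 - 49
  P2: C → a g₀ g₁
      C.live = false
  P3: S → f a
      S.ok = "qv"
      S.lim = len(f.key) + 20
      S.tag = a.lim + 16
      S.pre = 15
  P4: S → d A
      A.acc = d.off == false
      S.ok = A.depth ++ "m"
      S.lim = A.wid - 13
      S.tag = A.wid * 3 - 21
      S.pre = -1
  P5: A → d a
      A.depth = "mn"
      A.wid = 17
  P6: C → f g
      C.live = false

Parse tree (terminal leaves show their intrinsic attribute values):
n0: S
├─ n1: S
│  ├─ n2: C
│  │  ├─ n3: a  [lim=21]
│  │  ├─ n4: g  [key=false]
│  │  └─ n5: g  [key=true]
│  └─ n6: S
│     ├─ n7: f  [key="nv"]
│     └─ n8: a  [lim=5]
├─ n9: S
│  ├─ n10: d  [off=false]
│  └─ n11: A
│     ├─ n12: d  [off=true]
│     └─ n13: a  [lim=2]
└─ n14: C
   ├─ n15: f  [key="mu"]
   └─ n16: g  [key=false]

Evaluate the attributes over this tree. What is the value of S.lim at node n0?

1. n2.val = "kr"  ["kr"]
2. n3.lim = 21  [terminal]
3. n4.key = false  [terminal]
4. n5.key = true  [terminal]
5. n2.live = false  [false]
6. n7.key = "nv"  [terminal]
7. n8.lim = 5  [terminal]
8. n6.ok = "qv"  ["qv"]
9. n6.lim = 22  [len(f.key) + 20]
10. n6.tag = 21  [a.lim + 16]
11. n6.pre = 15  [15]
12. n1.ok = "vr"  ["vr"]
13. n1.lim = 19  [(if C.live then S₁.lim else S₁.tag) - 2]
14. n1.tag = 13  [(if C.live then S₁.lim else S₁.pre) - 2]
15. n1.pre = -5  [S₁.lim * 2 - 49]
16. n10.off = false  [terminal]
17. n11.acc = true  [d.off == false]
18. n12.off = true  [terminal]
19. n13.lim = 2  [terminal]
20. n11.depth = "mn"  ["mn"]
21. n11.wid = 17  [17]
22. n9.ok = "mnm"  [A.depth ++ "m"]
23. n9.lim = 4  [A.wid - 13]
24. n9.tag = 30  [A.wid * 3 - 21]
25. n9.pre = -1  [-1]
26. n14.val = "pvr"  ["p" ++ S₁.ok]
27. n15.key = "mu"  [terminal]
28. n16.key = false  [terminal]
29. n14.live = false  [false]
30. n0.ok = "mnmq"  [S₂.ok ++ "q"]
31. n0.lim = 18  [S₁.lim - 1]
32. n0.tag = -6  [S₂.lim - 10]
33. n0.pre = 18  [len(S₂.ok) + 15]

18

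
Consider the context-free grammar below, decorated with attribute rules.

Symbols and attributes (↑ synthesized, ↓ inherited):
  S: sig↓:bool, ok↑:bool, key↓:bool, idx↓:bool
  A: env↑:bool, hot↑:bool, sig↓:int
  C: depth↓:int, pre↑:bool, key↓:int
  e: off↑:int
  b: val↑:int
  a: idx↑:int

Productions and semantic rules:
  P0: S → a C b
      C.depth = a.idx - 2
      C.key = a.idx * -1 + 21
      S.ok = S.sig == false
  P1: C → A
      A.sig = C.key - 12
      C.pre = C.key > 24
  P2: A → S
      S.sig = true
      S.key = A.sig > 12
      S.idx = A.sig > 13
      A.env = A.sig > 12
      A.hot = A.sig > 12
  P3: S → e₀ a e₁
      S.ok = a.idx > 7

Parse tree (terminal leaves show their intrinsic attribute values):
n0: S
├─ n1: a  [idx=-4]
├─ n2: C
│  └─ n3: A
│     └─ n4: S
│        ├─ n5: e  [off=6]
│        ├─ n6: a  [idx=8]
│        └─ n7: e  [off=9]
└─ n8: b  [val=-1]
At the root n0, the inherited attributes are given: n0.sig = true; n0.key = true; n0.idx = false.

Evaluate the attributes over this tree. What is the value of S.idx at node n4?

false

1. n0.sig = true  [given at root]
2. n0.key = true  [given at root]
3. n0.idx = false  [given at root]
4. n1.idx = -4  [terminal]
5. n2.depth = -6  [a.idx - 2]
6. n2.key = 25  [a.idx * -1 + 21]
7. n3.sig = 13  [C.key - 12]
8. n4.sig = true  [true]
9. n4.key = true  [A.sig > 12]
10. n4.idx = false  [A.sig > 13]
11. n5.off = 6  [terminal]
12. n6.idx = 8  [terminal]
13. n7.off = 9  [terminal]
14. n4.ok = true  [a.idx > 7]
15. n3.env = true  [A.sig > 12]
16. n3.hot = true  [A.sig > 12]
17. n2.pre = true  [C.key > 24]
18. n8.val = -1  [terminal]
19. n0.ok = false  [S.sig == false]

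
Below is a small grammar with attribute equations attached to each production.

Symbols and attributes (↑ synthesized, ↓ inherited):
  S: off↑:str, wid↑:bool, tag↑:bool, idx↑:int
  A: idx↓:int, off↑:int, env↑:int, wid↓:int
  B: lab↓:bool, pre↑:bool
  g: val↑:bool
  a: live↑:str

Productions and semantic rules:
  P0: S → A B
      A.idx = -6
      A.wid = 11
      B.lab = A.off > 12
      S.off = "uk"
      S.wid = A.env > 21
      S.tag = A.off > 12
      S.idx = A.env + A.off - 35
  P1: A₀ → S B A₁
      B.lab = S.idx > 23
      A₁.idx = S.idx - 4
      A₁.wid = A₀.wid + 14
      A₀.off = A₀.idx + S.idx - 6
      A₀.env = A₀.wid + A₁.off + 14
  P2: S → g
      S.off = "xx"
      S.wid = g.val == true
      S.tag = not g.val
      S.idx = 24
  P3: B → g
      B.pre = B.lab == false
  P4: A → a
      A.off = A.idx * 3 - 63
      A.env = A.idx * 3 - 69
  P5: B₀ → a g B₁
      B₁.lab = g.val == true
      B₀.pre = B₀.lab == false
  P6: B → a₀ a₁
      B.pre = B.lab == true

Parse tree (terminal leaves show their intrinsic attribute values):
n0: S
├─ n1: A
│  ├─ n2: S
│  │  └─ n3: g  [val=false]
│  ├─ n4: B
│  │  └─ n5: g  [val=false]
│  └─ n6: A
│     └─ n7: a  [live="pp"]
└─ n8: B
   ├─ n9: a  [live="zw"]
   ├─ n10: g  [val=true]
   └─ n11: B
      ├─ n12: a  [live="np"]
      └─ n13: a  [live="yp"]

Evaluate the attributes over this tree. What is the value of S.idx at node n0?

1. n1.idx = -6  [-6]
2. n1.wid = 11  [11]
3. n3.val = false  [terminal]
4. n2.off = "xx"  ["xx"]
5. n2.wid = false  [g.val == true]
6. n2.tag = true  [not g.val]
7. n2.idx = 24  [24]
8. n4.lab = true  [S.idx > 23]
9. n5.val = false  [terminal]
10. n4.pre = false  [B.lab == false]
11. n6.idx = 20  [S.idx - 4]
12. n6.wid = 25  [A₀.wid + 14]
13. n7.live = "pp"  [terminal]
14. n6.off = -3  [A.idx * 3 - 63]
15. n6.env = -9  [A.idx * 3 - 69]
16. n1.off = 12  [A₀.idx + S.idx - 6]
17. n1.env = 22  [A₀.wid + A₁.off + 14]
18. n8.lab = false  [A.off > 12]
19. n9.live = "zw"  [terminal]
20. n10.val = true  [terminal]
21. n11.lab = true  [g.val == true]
22. n12.live = "np"  [terminal]
23. n13.live = "yp"  [terminal]
24. n11.pre = true  [B.lab == true]
25. n8.pre = true  [B₀.lab == false]
26. n0.off = "uk"  ["uk"]
27. n0.wid = true  [A.env > 21]
28. n0.tag = false  [A.off > 12]
29. n0.idx = -1  [A.env + A.off - 35]

-1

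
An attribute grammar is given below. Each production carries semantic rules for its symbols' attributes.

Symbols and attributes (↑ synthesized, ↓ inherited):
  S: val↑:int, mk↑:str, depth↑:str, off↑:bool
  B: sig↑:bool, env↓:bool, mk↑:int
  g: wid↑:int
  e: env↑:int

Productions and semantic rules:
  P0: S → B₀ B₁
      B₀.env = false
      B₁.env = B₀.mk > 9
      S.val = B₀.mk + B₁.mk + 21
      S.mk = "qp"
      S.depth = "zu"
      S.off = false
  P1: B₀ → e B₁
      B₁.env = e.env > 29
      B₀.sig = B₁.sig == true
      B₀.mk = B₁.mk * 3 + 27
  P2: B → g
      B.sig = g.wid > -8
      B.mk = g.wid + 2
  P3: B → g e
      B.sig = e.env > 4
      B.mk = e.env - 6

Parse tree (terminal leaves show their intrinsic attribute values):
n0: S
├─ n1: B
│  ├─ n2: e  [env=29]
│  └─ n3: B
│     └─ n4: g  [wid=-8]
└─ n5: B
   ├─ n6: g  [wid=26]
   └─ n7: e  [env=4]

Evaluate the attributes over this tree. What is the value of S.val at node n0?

1. n1.env = false  [false]
2. n2.env = 29  [terminal]
3. n3.env = false  [e.env > 29]
4. n4.wid = -8  [terminal]
5. n3.sig = false  [g.wid > -8]
6. n3.mk = -6  [g.wid + 2]
7. n1.sig = false  [B₁.sig == true]
8. n1.mk = 9  [B₁.mk * 3 + 27]
9. n5.env = false  [B₀.mk > 9]
10. n6.wid = 26  [terminal]
11. n7.env = 4  [terminal]
12. n5.sig = false  [e.env > 4]
13. n5.mk = -2  [e.env - 6]
14. n0.val = 28  [B₀.mk + B₁.mk + 21]
15. n0.mk = "qp"  ["qp"]
16. n0.depth = "zu"  ["zu"]
17. n0.off = false  [false]

28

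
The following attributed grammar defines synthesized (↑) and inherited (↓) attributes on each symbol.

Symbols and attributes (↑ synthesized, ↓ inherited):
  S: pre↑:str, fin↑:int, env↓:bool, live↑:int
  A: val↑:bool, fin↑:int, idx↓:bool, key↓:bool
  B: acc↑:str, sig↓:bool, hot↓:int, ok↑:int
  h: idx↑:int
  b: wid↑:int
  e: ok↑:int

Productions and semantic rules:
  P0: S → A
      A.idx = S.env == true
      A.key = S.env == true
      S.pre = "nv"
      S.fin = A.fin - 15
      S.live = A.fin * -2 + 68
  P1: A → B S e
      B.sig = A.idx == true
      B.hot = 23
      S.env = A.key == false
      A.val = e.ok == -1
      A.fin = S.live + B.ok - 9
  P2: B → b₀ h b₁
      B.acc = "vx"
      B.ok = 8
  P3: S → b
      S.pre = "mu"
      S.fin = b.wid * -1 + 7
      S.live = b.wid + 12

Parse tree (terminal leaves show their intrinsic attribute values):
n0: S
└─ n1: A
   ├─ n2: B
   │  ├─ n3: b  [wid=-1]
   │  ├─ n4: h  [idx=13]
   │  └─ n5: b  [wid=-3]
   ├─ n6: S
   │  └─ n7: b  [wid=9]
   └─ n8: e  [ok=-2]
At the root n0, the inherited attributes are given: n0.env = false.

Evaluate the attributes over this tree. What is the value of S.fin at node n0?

1. n0.env = false  [given at root]
2. n1.idx = false  [S.env == true]
3. n1.key = false  [S.env == true]
4. n2.sig = false  [A.idx == true]
5. n2.hot = 23  [23]
6. n3.wid = -1  [terminal]
7. n4.idx = 13  [terminal]
8. n5.wid = -3  [terminal]
9. n2.acc = "vx"  ["vx"]
10. n2.ok = 8  [8]
11. n6.env = true  [A.key == false]
12. n7.wid = 9  [terminal]
13. n6.pre = "mu"  ["mu"]
14. n6.fin = -2  [b.wid * -1 + 7]
15. n6.live = 21  [b.wid + 12]
16. n8.ok = -2  [terminal]
17. n1.val = false  [e.ok == -1]
18. n1.fin = 20  [S.live + B.ok - 9]
19. n0.pre = "nv"  ["nv"]
20. n0.fin = 5  [A.fin - 15]
21. n0.live = 28  [A.fin * -2 + 68]

5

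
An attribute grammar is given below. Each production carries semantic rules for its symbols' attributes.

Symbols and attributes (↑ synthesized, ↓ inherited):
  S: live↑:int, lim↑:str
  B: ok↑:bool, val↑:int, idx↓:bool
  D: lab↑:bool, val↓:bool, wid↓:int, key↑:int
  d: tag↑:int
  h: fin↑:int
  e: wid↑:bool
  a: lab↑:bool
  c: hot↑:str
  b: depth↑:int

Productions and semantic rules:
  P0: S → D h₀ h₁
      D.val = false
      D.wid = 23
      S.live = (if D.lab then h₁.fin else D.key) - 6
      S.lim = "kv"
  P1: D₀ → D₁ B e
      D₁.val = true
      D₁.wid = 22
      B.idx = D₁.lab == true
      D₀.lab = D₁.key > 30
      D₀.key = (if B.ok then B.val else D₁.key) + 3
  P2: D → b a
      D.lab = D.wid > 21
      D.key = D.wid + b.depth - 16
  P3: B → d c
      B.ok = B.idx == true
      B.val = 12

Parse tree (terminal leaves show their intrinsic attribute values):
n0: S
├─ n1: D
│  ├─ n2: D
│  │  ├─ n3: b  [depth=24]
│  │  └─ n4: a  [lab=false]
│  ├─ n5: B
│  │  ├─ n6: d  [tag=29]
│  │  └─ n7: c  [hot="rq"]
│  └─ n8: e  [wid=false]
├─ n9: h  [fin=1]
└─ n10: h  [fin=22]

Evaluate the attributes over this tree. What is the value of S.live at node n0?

9

1. n1.val = false  [false]
2. n1.wid = 23  [23]
3. n2.val = true  [true]
4. n2.wid = 22  [22]
5. n3.depth = 24  [terminal]
6. n4.lab = false  [terminal]
7. n2.lab = true  [D.wid > 21]
8. n2.key = 30  [D.wid + b.depth - 16]
9. n5.idx = true  [D₁.lab == true]
10. n6.tag = 29  [terminal]
11. n7.hot = "rq"  [terminal]
12. n5.ok = true  [B.idx == true]
13. n5.val = 12  [12]
14. n8.wid = false  [terminal]
15. n1.lab = false  [D₁.key > 30]
16. n1.key = 15  [(if B.ok then B.val else D₁.key) + 3]
17. n9.fin = 1  [terminal]
18. n10.fin = 22  [terminal]
19. n0.live = 9  [(if D.lab then h₁.fin else D.key) - 6]
20. n0.lim = "kv"  ["kv"]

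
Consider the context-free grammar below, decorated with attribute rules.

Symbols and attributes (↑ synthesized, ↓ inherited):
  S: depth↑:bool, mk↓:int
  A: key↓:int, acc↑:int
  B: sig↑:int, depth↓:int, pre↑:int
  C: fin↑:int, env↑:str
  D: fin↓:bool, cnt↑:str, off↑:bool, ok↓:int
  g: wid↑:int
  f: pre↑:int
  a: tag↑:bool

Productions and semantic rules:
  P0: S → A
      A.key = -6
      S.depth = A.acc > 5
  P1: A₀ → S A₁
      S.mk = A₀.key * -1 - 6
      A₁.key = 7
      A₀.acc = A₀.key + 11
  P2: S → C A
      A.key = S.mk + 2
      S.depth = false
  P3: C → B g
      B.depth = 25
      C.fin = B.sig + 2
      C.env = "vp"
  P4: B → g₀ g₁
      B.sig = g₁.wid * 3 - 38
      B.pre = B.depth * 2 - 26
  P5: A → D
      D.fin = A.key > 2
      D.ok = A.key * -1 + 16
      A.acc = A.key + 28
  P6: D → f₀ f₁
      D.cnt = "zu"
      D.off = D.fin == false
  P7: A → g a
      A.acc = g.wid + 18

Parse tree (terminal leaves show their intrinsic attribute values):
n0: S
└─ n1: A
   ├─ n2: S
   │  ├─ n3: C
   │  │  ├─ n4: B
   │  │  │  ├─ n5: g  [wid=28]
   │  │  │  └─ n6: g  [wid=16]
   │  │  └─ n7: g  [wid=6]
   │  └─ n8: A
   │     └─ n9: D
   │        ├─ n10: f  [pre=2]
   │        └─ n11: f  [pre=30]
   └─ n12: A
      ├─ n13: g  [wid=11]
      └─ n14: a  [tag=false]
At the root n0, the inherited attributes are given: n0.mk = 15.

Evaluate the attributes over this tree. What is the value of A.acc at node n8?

1. n0.mk = 15  [given at root]
2. n1.key = -6  [-6]
3. n2.mk = 0  [A₀.key * -1 - 6]
4. n4.depth = 25  [25]
5. n5.wid = 28  [terminal]
6. n6.wid = 16  [terminal]
7. n4.sig = 10  [g₁.wid * 3 - 38]
8. n4.pre = 24  [B.depth * 2 - 26]
9. n7.wid = 6  [terminal]
10. n3.fin = 12  [B.sig + 2]
11. n3.env = "vp"  ["vp"]
12. n8.key = 2  [S.mk + 2]
13. n9.fin = false  [A.key > 2]
14. n9.ok = 14  [A.key * -1 + 16]
15. n10.pre = 2  [terminal]
16. n11.pre = 30  [terminal]
17. n9.cnt = "zu"  ["zu"]
18. n9.off = true  [D.fin == false]
19. n8.acc = 30  [A.key + 28]
20. n2.depth = false  [false]
21. n12.key = 7  [7]
22. n13.wid = 11  [terminal]
23. n14.tag = false  [terminal]
24. n12.acc = 29  [g.wid + 18]
25. n1.acc = 5  [A₀.key + 11]
26. n0.depth = false  [A.acc > 5]

30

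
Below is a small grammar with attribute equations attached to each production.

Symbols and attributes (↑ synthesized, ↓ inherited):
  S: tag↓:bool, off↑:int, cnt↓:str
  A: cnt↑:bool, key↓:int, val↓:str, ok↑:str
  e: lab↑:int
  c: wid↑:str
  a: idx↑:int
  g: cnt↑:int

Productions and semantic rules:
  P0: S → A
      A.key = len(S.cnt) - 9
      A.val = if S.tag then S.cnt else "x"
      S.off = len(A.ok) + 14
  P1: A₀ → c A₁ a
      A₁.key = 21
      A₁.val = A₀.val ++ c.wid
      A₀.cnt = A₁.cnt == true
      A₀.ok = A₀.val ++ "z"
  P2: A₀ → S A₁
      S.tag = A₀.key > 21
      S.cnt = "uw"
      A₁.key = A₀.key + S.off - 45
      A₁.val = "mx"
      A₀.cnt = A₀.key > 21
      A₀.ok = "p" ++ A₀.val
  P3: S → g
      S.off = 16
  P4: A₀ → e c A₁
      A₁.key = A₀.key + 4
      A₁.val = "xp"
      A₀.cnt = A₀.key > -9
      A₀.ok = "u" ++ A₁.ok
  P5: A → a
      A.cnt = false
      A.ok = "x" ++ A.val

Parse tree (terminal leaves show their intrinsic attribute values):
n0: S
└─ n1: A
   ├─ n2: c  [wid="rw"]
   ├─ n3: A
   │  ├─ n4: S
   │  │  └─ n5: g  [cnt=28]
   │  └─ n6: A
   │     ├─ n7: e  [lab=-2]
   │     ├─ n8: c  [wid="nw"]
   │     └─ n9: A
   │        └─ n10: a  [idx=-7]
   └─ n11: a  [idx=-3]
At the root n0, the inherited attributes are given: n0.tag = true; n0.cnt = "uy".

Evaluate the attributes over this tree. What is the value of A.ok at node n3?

1. n0.tag = true  [given at root]
2. n0.cnt = "uy"  [given at root]
3. n1.key = -7  [len(S.cnt) - 9]
4. n1.val = "uy"  [if S.tag then S.cnt else "x"]
5. n2.wid = "rw"  [terminal]
6. n3.key = 21  [21]
7. n3.val = "uyrw"  [A₀.val ++ c.wid]
8. n4.tag = false  [A₀.key > 21]
9. n4.cnt = "uw"  ["uw"]
10. n5.cnt = 28  [terminal]
11. n4.off = 16  [16]
12. n6.key = -8  [A₀.key + S.off - 45]
13. n6.val = "mx"  ["mx"]
14. n7.lab = -2  [terminal]
15. n8.wid = "nw"  [terminal]
16. n9.key = -4  [A₀.key + 4]
17. n9.val = "xp"  ["xp"]
18. n10.idx = -7  [terminal]
19. n9.cnt = false  [false]
20. n9.ok = "xxp"  ["x" ++ A.val]
21. n6.cnt = true  [A₀.key > -9]
22. n6.ok = "uxxp"  ["u" ++ A₁.ok]
23. n3.cnt = false  [A₀.key > 21]
24. n3.ok = "puyrw"  ["p" ++ A₀.val]
25. n11.idx = -3  [terminal]
26. n1.cnt = false  [A₁.cnt == true]
27. n1.ok = "uyz"  [A₀.val ++ "z"]
28. n0.off = 17  [len(A.ok) + 14]

"puyrw"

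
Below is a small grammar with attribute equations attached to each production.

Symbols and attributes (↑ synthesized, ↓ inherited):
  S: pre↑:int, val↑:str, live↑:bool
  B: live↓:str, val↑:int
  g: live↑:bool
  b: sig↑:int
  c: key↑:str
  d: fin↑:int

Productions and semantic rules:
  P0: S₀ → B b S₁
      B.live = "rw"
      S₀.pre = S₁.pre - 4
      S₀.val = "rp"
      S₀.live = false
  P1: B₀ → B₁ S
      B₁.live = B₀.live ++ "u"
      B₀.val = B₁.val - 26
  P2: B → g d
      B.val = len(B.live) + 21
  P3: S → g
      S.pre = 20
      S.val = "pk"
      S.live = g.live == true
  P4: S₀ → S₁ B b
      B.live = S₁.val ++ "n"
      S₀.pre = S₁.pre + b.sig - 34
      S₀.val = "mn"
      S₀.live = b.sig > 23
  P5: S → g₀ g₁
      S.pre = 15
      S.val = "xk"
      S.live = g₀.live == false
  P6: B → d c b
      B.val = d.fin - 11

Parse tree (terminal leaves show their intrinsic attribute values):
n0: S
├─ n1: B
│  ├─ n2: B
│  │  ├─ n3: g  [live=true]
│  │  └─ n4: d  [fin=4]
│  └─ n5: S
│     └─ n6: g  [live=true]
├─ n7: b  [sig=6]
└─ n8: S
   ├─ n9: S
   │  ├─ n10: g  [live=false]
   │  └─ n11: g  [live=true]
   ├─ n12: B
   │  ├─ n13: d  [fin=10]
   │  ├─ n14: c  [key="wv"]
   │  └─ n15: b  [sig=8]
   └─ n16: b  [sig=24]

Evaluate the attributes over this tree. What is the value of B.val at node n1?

1. n1.live = "rw"  ["rw"]
2. n2.live = "rwu"  [B₀.live ++ "u"]
3. n3.live = true  [terminal]
4. n4.fin = 4  [terminal]
5. n2.val = 24  [len(B.live) + 21]
6. n6.live = true  [terminal]
7. n5.pre = 20  [20]
8. n5.val = "pk"  ["pk"]
9. n5.live = true  [g.live == true]
10. n1.val = -2  [B₁.val - 26]
11. n7.sig = 6  [terminal]
12. n10.live = false  [terminal]
13. n11.live = true  [terminal]
14. n9.pre = 15  [15]
15. n9.val = "xk"  ["xk"]
16. n9.live = true  [g₀.live == false]
17. n12.live = "xkn"  [S₁.val ++ "n"]
18. n13.fin = 10  [terminal]
19. n14.key = "wv"  [terminal]
20. n15.sig = 8  [terminal]
21. n12.val = -1  [d.fin - 11]
22. n16.sig = 24  [terminal]
23. n8.pre = 5  [S₁.pre + b.sig - 34]
24. n8.val = "mn"  ["mn"]
25. n8.live = true  [b.sig > 23]
26. n0.pre = 1  [S₁.pre - 4]
27. n0.val = "rp"  ["rp"]
28. n0.live = false  [false]

-2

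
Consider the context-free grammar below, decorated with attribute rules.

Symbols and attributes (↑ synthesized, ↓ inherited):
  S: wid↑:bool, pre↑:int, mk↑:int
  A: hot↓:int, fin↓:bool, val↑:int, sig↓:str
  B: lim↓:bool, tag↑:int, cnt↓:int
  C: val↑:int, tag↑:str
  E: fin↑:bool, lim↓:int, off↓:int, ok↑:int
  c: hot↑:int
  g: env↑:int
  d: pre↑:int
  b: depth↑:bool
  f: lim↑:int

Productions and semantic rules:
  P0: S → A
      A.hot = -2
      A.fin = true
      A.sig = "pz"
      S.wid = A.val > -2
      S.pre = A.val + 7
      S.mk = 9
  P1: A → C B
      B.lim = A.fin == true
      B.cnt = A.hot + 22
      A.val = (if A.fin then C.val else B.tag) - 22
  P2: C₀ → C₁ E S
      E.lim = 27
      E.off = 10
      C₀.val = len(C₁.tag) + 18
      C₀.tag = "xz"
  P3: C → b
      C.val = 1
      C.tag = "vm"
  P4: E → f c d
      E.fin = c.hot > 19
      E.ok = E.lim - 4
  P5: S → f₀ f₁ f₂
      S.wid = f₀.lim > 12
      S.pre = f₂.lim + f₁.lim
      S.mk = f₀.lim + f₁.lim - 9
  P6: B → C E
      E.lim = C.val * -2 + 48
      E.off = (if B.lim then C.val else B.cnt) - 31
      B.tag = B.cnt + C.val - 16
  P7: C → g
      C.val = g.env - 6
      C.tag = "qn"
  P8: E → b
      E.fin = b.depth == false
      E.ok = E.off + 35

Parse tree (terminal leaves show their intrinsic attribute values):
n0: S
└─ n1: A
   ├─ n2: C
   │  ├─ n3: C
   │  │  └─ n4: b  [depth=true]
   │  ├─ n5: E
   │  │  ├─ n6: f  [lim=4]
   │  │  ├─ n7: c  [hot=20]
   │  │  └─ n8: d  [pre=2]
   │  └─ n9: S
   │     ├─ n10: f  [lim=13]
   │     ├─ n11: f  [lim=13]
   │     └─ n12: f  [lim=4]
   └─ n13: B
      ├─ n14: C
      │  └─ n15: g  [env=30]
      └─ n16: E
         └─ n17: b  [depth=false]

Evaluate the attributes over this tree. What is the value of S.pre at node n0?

1. n1.hot = -2  [-2]
2. n1.fin = true  [true]
3. n1.sig = "pz"  ["pz"]
4. n4.depth = true  [terminal]
5. n3.val = 1  [1]
6. n3.tag = "vm"  ["vm"]
7. n5.lim = 27  [27]
8. n5.off = 10  [10]
9. n6.lim = 4  [terminal]
10. n7.hot = 20  [terminal]
11. n8.pre = 2  [terminal]
12. n5.fin = true  [c.hot > 19]
13. n5.ok = 23  [E.lim - 4]
14. n10.lim = 13  [terminal]
15. n11.lim = 13  [terminal]
16. n12.lim = 4  [terminal]
17. n9.wid = true  [f₀.lim > 12]
18. n9.pre = 17  [f₂.lim + f₁.lim]
19. n9.mk = 17  [f₀.lim + f₁.lim - 9]
20. n2.val = 20  [len(C₁.tag) + 18]
21. n2.tag = "xz"  ["xz"]
22. n13.lim = true  [A.fin == true]
23. n13.cnt = 20  [A.hot + 22]
24. n15.env = 30  [terminal]
25. n14.val = 24  [g.env - 6]
26. n14.tag = "qn"  ["qn"]
27. n16.lim = 0  [C.val * -2 + 48]
28. n16.off = -7  [(if B.lim then C.val else B.cnt) - 31]
29. n17.depth = false  [terminal]
30. n16.fin = true  [b.depth == false]
31. n16.ok = 28  [E.off + 35]
32. n13.tag = 28  [B.cnt + C.val - 16]
33. n1.val = -2  [(if A.fin then C.val else B.tag) - 22]
34. n0.wid = false  [A.val > -2]
35. n0.pre = 5  [A.val + 7]
36. n0.mk = 9  [9]

5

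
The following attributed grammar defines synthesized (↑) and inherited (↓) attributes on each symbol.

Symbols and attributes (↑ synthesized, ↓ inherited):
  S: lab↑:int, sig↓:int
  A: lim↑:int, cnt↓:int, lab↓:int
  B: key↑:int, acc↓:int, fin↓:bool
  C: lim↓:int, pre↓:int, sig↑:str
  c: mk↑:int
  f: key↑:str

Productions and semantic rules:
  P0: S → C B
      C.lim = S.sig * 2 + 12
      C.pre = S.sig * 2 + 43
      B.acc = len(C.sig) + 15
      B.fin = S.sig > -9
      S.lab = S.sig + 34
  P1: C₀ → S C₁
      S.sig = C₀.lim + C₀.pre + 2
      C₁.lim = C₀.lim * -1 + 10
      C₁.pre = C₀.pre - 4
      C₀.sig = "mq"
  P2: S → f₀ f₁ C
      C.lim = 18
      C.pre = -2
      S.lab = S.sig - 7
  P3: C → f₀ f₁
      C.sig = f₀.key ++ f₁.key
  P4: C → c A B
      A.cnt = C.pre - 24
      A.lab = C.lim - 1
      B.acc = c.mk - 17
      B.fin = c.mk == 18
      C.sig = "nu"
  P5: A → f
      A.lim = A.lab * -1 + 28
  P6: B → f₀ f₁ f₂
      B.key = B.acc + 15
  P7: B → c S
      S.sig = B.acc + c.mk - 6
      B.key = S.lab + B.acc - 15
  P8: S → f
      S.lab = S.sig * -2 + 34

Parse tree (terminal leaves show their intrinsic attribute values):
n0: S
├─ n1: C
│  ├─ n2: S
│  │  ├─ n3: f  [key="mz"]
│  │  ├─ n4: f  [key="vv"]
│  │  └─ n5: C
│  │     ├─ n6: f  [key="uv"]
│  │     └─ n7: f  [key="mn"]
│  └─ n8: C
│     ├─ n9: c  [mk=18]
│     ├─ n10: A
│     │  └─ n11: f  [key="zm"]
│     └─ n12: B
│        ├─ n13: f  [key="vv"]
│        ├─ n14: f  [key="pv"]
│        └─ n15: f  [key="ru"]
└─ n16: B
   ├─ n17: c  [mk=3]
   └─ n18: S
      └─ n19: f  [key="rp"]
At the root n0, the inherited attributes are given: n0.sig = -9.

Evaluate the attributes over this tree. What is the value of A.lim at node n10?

1. n0.sig = -9  [given at root]
2. n1.lim = -6  [S.sig * 2 + 12]
3. n1.pre = 25  [S.sig * 2 + 43]
4. n2.sig = 21  [C₀.lim + C₀.pre + 2]
5. n3.key = "mz"  [terminal]
6. n4.key = "vv"  [terminal]
7. n5.lim = 18  [18]
8. n5.pre = -2  [-2]
9. n6.key = "uv"  [terminal]
10. n7.key = "mn"  [terminal]
11. n5.sig = "uvmn"  [f₀.key ++ f₁.key]
12. n2.lab = 14  [S.sig - 7]
13. n8.lim = 16  [C₀.lim * -1 + 10]
14. n8.pre = 21  [C₀.pre - 4]
15. n9.mk = 18  [terminal]
16. n10.cnt = -3  [C.pre - 24]
17. n10.lab = 15  [C.lim - 1]
18. n11.key = "zm"  [terminal]
19. n10.lim = 13  [A.lab * -1 + 28]
20. n12.acc = 1  [c.mk - 17]
21. n12.fin = true  [c.mk == 18]
22. n13.key = "vv"  [terminal]
23. n14.key = "pv"  [terminal]
24. n15.key = "ru"  [terminal]
25. n12.key = 16  [B.acc + 15]
26. n8.sig = "nu"  ["nu"]
27. n1.sig = "mq"  ["mq"]
28. n16.acc = 17  [len(C.sig) + 15]
29. n16.fin = false  [S.sig > -9]
30. n17.mk = 3  [terminal]
31. n18.sig = 14  [B.acc + c.mk - 6]
32. n19.key = "rp"  [terminal]
33. n18.lab = 6  [S.sig * -2 + 34]
34. n16.key = 8  [S.lab + B.acc - 15]
35. n0.lab = 25  [S.sig + 34]

13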